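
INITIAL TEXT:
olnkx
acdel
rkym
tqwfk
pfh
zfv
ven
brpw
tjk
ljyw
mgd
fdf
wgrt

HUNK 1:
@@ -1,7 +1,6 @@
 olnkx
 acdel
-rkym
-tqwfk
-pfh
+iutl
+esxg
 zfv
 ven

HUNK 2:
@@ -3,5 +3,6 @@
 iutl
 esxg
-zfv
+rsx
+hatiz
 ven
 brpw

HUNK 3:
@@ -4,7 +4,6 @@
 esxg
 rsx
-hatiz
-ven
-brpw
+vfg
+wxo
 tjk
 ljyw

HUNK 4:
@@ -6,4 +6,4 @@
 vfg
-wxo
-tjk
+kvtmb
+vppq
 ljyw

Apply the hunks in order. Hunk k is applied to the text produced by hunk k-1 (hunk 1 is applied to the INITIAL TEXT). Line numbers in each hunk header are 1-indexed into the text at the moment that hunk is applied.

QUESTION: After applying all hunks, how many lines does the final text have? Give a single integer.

Answer: 12

Derivation:
Hunk 1: at line 1 remove [rkym,tqwfk,pfh] add [iutl,esxg] -> 12 lines: olnkx acdel iutl esxg zfv ven brpw tjk ljyw mgd fdf wgrt
Hunk 2: at line 3 remove [zfv] add [rsx,hatiz] -> 13 lines: olnkx acdel iutl esxg rsx hatiz ven brpw tjk ljyw mgd fdf wgrt
Hunk 3: at line 4 remove [hatiz,ven,brpw] add [vfg,wxo] -> 12 lines: olnkx acdel iutl esxg rsx vfg wxo tjk ljyw mgd fdf wgrt
Hunk 4: at line 6 remove [wxo,tjk] add [kvtmb,vppq] -> 12 lines: olnkx acdel iutl esxg rsx vfg kvtmb vppq ljyw mgd fdf wgrt
Final line count: 12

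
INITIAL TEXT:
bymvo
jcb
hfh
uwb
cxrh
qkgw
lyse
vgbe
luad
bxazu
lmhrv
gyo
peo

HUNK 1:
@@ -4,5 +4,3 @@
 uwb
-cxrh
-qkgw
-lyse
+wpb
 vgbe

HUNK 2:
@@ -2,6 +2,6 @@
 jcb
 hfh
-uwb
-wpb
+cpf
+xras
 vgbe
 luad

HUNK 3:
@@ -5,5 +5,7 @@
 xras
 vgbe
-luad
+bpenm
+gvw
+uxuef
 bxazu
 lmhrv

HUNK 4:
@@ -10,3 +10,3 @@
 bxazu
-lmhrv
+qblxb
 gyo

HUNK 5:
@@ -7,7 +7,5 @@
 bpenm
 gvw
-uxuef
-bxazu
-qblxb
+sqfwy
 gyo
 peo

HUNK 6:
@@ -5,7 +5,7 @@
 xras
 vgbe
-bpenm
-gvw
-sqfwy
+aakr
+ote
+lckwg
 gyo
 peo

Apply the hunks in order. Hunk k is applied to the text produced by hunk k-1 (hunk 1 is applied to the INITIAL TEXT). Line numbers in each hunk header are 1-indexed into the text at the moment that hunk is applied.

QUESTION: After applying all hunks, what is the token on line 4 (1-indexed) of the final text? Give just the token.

Answer: cpf

Derivation:
Hunk 1: at line 4 remove [cxrh,qkgw,lyse] add [wpb] -> 11 lines: bymvo jcb hfh uwb wpb vgbe luad bxazu lmhrv gyo peo
Hunk 2: at line 2 remove [uwb,wpb] add [cpf,xras] -> 11 lines: bymvo jcb hfh cpf xras vgbe luad bxazu lmhrv gyo peo
Hunk 3: at line 5 remove [luad] add [bpenm,gvw,uxuef] -> 13 lines: bymvo jcb hfh cpf xras vgbe bpenm gvw uxuef bxazu lmhrv gyo peo
Hunk 4: at line 10 remove [lmhrv] add [qblxb] -> 13 lines: bymvo jcb hfh cpf xras vgbe bpenm gvw uxuef bxazu qblxb gyo peo
Hunk 5: at line 7 remove [uxuef,bxazu,qblxb] add [sqfwy] -> 11 lines: bymvo jcb hfh cpf xras vgbe bpenm gvw sqfwy gyo peo
Hunk 6: at line 5 remove [bpenm,gvw,sqfwy] add [aakr,ote,lckwg] -> 11 lines: bymvo jcb hfh cpf xras vgbe aakr ote lckwg gyo peo
Final line 4: cpf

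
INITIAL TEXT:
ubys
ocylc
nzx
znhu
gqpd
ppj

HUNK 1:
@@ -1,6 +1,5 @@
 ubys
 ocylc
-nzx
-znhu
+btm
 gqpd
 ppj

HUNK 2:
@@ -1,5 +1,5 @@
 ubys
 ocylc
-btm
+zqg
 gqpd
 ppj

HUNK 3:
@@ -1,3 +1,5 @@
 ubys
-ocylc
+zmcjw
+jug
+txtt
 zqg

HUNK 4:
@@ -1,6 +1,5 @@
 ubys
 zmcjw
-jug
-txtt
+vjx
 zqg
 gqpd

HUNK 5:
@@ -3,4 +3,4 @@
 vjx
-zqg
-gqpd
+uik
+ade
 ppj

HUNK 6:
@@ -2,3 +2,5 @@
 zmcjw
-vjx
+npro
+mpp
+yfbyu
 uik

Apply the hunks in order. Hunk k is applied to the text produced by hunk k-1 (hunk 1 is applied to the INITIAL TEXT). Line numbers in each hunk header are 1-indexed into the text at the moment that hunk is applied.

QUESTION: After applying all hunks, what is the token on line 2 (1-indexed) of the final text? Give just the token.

Answer: zmcjw

Derivation:
Hunk 1: at line 1 remove [nzx,znhu] add [btm] -> 5 lines: ubys ocylc btm gqpd ppj
Hunk 2: at line 1 remove [btm] add [zqg] -> 5 lines: ubys ocylc zqg gqpd ppj
Hunk 3: at line 1 remove [ocylc] add [zmcjw,jug,txtt] -> 7 lines: ubys zmcjw jug txtt zqg gqpd ppj
Hunk 4: at line 1 remove [jug,txtt] add [vjx] -> 6 lines: ubys zmcjw vjx zqg gqpd ppj
Hunk 5: at line 3 remove [zqg,gqpd] add [uik,ade] -> 6 lines: ubys zmcjw vjx uik ade ppj
Hunk 6: at line 2 remove [vjx] add [npro,mpp,yfbyu] -> 8 lines: ubys zmcjw npro mpp yfbyu uik ade ppj
Final line 2: zmcjw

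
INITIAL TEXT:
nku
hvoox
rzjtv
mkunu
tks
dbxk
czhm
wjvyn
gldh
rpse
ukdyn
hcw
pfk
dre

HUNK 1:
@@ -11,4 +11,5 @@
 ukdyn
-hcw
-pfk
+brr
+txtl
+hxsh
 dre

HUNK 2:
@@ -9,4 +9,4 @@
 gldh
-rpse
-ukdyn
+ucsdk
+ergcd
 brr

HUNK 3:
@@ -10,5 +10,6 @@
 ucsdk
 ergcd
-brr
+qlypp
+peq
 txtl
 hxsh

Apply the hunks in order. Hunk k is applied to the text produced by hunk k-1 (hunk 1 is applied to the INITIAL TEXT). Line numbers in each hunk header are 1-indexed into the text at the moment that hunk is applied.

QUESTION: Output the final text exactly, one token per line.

Answer: nku
hvoox
rzjtv
mkunu
tks
dbxk
czhm
wjvyn
gldh
ucsdk
ergcd
qlypp
peq
txtl
hxsh
dre

Derivation:
Hunk 1: at line 11 remove [hcw,pfk] add [brr,txtl,hxsh] -> 15 lines: nku hvoox rzjtv mkunu tks dbxk czhm wjvyn gldh rpse ukdyn brr txtl hxsh dre
Hunk 2: at line 9 remove [rpse,ukdyn] add [ucsdk,ergcd] -> 15 lines: nku hvoox rzjtv mkunu tks dbxk czhm wjvyn gldh ucsdk ergcd brr txtl hxsh dre
Hunk 3: at line 10 remove [brr] add [qlypp,peq] -> 16 lines: nku hvoox rzjtv mkunu tks dbxk czhm wjvyn gldh ucsdk ergcd qlypp peq txtl hxsh dre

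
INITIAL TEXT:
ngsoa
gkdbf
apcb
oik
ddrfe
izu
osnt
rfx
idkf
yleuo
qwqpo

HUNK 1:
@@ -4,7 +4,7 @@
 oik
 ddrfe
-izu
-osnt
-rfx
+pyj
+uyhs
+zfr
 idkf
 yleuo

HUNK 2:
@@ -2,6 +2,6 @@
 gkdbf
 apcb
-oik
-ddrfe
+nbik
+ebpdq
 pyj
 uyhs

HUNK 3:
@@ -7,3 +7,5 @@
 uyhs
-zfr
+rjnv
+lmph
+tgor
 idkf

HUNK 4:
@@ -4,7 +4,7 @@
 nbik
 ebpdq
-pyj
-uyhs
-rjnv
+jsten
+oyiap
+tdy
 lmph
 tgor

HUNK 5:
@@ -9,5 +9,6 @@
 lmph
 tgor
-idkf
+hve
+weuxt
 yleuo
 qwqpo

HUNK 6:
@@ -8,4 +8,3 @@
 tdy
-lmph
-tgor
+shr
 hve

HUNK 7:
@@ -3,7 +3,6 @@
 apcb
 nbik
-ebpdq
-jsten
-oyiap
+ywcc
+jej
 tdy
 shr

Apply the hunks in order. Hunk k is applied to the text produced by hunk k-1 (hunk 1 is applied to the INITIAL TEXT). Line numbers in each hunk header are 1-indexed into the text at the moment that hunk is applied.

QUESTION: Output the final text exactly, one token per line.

Answer: ngsoa
gkdbf
apcb
nbik
ywcc
jej
tdy
shr
hve
weuxt
yleuo
qwqpo

Derivation:
Hunk 1: at line 4 remove [izu,osnt,rfx] add [pyj,uyhs,zfr] -> 11 lines: ngsoa gkdbf apcb oik ddrfe pyj uyhs zfr idkf yleuo qwqpo
Hunk 2: at line 2 remove [oik,ddrfe] add [nbik,ebpdq] -> 11 lines: ngsoa gkdbf apcb nbik ebpdq pyj uyhs zfr idkf yleuo qwqpo
Hunk 3: at line 7 remove [zfr] add [rjnv,lmph,tgor] -> 13 lines: ngsoa gkdbf apcb nbik ebpdq pyj uyhs rjnv lmph tgor idkf yleuo qwqpo
Hunk 4: at line 4 remove [pyj,uyhs,rjnv] add [jsten,oyiap,tdy] -> 13 lines: ngsoa gkdbf apcb nbik ebpdq jsten oyiap tdy lmph tgor idkf yleuo qwqpo
Hunk 5: at line 9 remove [idkf] add [hve,weuxt] -> 14 lines: ngsoa gkdbf apcb nbik ebpdq jsten oyiap tdy lmph tgor hve weuxt yleuo qwqpo
Hunk 6: at line 8 remove [lmph,tgor] add [shr] -> 13 lines: ngsoa gkdbf apcb nbik ebpdq jsten oyiap tdy shr hve weuxt yleuo qwqpo
Hunk 7: at line 3 remove [ebpdq,jsten,oyiap] add [ywcc,jej] -> 12 lines: ngsoa gkdbf apcb nbik ywcc jej tdy shr hve weuxt yleuo qwqpo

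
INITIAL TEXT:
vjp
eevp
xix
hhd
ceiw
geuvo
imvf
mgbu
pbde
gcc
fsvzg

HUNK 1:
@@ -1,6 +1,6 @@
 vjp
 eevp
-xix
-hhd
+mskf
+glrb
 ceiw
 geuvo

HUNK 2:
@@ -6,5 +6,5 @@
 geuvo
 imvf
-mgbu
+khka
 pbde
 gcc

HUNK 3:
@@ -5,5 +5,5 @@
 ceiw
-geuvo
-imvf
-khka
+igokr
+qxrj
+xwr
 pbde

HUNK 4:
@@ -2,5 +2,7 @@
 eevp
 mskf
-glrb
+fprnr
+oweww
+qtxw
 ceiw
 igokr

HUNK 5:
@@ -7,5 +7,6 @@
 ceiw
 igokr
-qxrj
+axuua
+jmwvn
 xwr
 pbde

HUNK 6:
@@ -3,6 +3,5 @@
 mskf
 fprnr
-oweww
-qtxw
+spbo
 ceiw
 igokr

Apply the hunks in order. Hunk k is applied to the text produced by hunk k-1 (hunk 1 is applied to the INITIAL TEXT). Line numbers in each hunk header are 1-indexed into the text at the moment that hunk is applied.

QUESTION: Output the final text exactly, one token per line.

Hunk 1: at line 1 remove [xix,hhd] add [mskf,glrb] -> 11 lines: vjp eevp mskf glrb ceiw geuvo imvf mgbu pbde gcc fsvzg
Hunk 2: at line 6 remove [mgbu] add [khka] -> 11 lines: vjp eevp mskf glrb ceiw geuvo imvf khka pbde gcc fsvzg
Hunk 3: at line 5 remove [geuvo,imvf,khka] add [igokr,qxrj,xwr] -> 11 lines: vjp eevp mskf glrb ceiw igokr qxrj xwr pbde gcc fsvzg
Hunk 4: at line 2 remove [glrb] add [fprnr,oweww,qtxw] -> 13 lines: vjp eevp mskf fprnr oweww qtxw ceiw igokr qxrj xwr pbde gcc fsvzg
Hunk 5: at line 7 remove [qxrj] add [axuua,jmwvn] -> 14 lines: vjp eevp mskf fprnr oweww qtxw ceiw igokr axuua jmwvn xwr pbde gcc fsvzg
Hunk 6: at line 3 remove [oweww,qtxw] add [spbo] -> 13 lines: vjp eevp mskf fprnr spbo ceiw igokr axuua jmwvn xwr pbde gcc fsvzg

Answer: vjp
eevp
mskf
fprnr
spbo
ceiw
igokr
axuua
jmwvn
xwr
pbde
gcc
fsvzg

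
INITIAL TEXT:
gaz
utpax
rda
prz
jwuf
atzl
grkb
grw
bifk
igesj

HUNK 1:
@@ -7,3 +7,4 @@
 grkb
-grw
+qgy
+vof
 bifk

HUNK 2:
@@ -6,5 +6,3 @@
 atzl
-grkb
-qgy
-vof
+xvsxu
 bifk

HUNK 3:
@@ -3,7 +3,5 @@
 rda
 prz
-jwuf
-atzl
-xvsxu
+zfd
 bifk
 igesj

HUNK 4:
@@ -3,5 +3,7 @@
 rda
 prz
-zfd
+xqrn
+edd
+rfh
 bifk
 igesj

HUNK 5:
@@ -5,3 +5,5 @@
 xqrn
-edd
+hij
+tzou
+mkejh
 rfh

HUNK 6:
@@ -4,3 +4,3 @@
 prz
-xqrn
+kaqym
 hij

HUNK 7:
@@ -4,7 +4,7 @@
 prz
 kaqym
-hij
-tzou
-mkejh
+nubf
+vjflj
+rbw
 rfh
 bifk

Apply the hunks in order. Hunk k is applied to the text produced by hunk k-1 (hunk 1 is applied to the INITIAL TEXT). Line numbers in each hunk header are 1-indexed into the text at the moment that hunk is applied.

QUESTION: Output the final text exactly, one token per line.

Hunk 1: at line 7 remove [grw] add [qgy,vof] -> 11 lines: gaz utpax rda prz jwuf atzl grkb qgy vof bifk igesj
Hunk 2: at line 6 remove [grkb,qgy,vof] add [xvsxu] -> 9 lines: gaz utpax rda prz jwuf atzl xvsxu bifk igesj
Hunk 3: at line 3 remove [jwuf,atzl,xvsxu] add [zfd] -> 7 lines: gaz utpax rda prz zfd bifk igesj
Hunk 4: at line 3 remove [zfd] add [xqrn,edd,rfh] -> 9 lines: gaz utpax rda prz xqrn edd rfh bifk igesj
Hunk 5: at line 5 remove [edd] add [hij,tzou,mkejh] -> 11 lines: gaz utpax rda prz xqrn hij tzou mkejh rfh bifk igesj
Hunk 6: at line 4 remove [xqrn] add [kaqym] -> 11 lines: gaz utpax rda prz kaqym hij tzou mkejh rfh bifk igesj
Hunk 7: at line 4 remove [hij,tzou,mkejh] add [nubf,vjflj,rbw] -> 11 lines: gaz utpax rda prz kaqym nubf vjflj rbw rfh bifk igesj

Answer: gaz
utpax
rda
prz
kaqym
nubf
vjflj
rbw
rfh
bifk
igesj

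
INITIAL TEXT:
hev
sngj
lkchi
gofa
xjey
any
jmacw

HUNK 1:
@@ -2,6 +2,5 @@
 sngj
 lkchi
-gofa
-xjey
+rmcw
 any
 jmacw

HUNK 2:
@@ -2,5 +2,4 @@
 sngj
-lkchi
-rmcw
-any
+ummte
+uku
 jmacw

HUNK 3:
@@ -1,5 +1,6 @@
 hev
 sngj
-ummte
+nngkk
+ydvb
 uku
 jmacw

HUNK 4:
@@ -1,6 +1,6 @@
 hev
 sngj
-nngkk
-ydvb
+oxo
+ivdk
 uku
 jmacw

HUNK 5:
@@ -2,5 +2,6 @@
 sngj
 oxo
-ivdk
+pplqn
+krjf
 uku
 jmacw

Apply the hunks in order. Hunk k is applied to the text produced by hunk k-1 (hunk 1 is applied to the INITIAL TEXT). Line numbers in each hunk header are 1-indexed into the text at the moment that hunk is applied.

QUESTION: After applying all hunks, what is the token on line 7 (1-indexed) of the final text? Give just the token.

Answer: jmacw

Derivation:
Hunk 1: at line 2 remove [gofa,xjey] add [rmcw] -> 6 lines: hev sngj lkchi rmcw any jmacw
Hunk 2: at line 2 remove [lkchi,rmcw,any] add [ummte,uku] -> 5 lines: hev sngj ummte uku jmacw
Hunk 3: at line 1 remove [ummte] add [nngkk,ydvb] -> 6 lines: hev sngj nngkk ydvb uku jmacw
Hunk 4: at line 1 remove [nngkk,ydvb] add [oxo,ivdk] -> 6 lines: hev sngj oxo ivdk uku jmacw
Hunk 5: at line 2 remove [ivdk] add [pplqn,krjf] -> 7 lines: hev sngj oxo pplqn krjf uku jmacw
Final line 7: jmacw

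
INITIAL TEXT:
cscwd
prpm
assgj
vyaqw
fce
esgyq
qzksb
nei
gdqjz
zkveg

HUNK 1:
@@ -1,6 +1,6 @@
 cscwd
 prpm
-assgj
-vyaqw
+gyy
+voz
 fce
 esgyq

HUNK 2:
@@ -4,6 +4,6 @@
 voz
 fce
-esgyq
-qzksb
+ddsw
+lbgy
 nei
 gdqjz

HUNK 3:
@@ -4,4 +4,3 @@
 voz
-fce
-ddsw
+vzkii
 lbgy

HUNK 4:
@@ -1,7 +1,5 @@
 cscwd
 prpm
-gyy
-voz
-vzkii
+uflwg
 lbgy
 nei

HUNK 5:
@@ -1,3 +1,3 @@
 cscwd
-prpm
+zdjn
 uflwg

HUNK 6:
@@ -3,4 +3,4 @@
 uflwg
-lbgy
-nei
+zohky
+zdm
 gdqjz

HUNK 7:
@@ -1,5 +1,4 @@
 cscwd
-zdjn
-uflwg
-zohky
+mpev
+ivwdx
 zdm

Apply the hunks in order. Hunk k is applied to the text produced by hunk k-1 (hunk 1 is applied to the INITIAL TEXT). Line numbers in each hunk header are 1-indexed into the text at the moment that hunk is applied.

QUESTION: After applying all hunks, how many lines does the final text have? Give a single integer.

Answer: 6

Derivation:
Hunk 1: at line 1 remove [assgj,vyaqw] add [gyy,voz] -> 10 lines: cscwd prpm gyy voz fce esgyq qzksb nei gdqjz zkveg
Hunk 2: at line 4 remove [esgyq,qzksb] add [ddsw,lbgy] -> 10 lines: cscwd prpm gyy voz fce ddsw lbgy nei gdqjz zkveg
Hunk 3: at line 4 remove [fce,ddsw] add [vzkii] -> 9 lines: cscwd prpm gyy voz vzkii lbgy nei gdqjz zkveg
Hunk 4: at line 1 remove [gyy,voz,vzkii] add [uflwg] -> 7 lines: cscwd prpm uflwg lbgy nei gdqjz zkveg
Hunk 5: at line 1 remove [prpm] add [zdjn] -> 7 lines: cscwd zdjn uflwg lbgy nei gdqjz zkveg
Hunk 6: at line 3 remove [lbgy,nei] add [zohky,zdm] -> 7 lines: cscwd zdjn uflwg zohky zdm gdqjz zkveg
Hunk 7: at line 1 remove [zdjn,uflwg,zohky] add [mpev,ivwdx] -> 6 lines: cscwd mpev ivwdx zdm gdqjz zkveg
Final line count: 6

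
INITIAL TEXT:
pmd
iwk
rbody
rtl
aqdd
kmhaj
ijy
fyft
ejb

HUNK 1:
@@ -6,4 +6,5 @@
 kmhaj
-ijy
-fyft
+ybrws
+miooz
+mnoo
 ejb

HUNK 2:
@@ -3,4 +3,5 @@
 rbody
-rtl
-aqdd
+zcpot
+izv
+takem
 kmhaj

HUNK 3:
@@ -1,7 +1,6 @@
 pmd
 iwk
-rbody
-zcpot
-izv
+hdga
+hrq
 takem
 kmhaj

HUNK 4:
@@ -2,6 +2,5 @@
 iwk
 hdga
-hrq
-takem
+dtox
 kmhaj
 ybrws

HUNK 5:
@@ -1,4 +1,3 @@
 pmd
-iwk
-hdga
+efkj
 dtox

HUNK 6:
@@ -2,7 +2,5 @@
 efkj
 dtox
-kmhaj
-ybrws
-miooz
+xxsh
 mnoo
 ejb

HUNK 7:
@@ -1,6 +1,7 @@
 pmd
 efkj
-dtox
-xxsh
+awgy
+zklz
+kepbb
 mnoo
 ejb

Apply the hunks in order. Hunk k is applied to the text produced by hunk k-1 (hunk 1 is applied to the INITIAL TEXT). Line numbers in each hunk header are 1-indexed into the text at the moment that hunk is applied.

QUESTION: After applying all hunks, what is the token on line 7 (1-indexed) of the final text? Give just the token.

Answer: ejb

Derivation:
Hunk 1: at line 6 remove [ijy,fyft] add [ybrws,miooz,mnoo] -> 10 lines: pmd iwk rbody rtl aqdd kmhaj ybrws miooz mnoo ejb
Hunk 2: at line 3 remove [rtl,aqdd] add [zcpot,izv,takem] -> 11 lines: pmd iwk rbody zcpot izv takem kmhaj ybrws miooz mnoo ejb
Hunk 3: at line 1 remove [rbody,zcpot,izv] add [hdga,hrq] -> 10 lines: pmd iwk hdga hrq takem kmhaj ybrws miooz mnoo ejb
Hunk 4: at line 2 remove [hrq,takem] add [dtox] -> 9 lines: pmd iwk hdga dtox kmhaj ybrws miooz mnoo ejb
Hunk 5: at line 1 remove [iwk,hdga] add [efkj] -> 8 lines: pmd efkj dtox kmhaj ybrws miooz mnoo ejb
Hunk 6: at line 2 remove [kmhaj,ybrws,miooz] add [xxsh] -> 6 lines: pmd efkj dtox xxsh mnoo ejb
Hunk 7: at line 1 remove [dtox,xxsh] add [awgy,zklz,kepbb] -> 7 lines: pmd efkj awgy zklz kepbb mnoo ejb
Final line 7: ejb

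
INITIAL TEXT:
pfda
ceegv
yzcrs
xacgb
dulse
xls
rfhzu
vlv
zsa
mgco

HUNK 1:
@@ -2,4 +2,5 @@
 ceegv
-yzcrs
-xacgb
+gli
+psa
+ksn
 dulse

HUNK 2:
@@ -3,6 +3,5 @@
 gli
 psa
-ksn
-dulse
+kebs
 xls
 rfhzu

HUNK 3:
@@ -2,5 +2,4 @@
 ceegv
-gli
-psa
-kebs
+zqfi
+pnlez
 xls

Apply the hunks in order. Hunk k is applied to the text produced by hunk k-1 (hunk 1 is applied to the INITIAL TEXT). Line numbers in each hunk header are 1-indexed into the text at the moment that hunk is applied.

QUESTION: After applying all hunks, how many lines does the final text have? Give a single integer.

Hunk 1: at line 2 remove [yzcrs,xacgb] add [gli,psa,ksn] -> 11 lines: pfda ceegv gli psa ksn dulse xls rfhzu vlv zsa mgco
Hunk 2: at line 3 remove [ksn,dulse] add [kebs] -> 10 lines: pfda ceegv gli psa kebs xls rfhzu vlv zsa mgco
Hunk 3: at line 2 remove [gli,psa,kebs] add [zqfi,pnlez] -> 9 lines: pfda ceegv zqfi pnlez xls rfhzu vlv zsa mgco
Final line count: 9

Answer: 9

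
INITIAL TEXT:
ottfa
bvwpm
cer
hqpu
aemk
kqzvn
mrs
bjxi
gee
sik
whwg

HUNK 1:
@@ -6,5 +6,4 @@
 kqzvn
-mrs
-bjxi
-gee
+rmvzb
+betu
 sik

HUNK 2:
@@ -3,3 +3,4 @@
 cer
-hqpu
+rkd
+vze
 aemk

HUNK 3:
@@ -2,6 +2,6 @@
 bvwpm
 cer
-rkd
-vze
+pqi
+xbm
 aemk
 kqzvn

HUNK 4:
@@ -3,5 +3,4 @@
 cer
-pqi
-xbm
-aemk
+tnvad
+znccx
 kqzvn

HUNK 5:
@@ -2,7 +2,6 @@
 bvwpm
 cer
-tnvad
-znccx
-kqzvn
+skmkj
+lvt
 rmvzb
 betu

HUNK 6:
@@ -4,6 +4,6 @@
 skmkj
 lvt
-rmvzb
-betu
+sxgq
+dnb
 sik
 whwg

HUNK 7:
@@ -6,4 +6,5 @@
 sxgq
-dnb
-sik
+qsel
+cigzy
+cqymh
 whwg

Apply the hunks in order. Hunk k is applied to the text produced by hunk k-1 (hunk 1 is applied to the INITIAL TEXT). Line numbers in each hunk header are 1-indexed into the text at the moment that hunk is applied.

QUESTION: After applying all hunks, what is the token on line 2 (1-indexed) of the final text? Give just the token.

Answer: bvwpm

Derivation:
Hunk 1: at line 6 remove [mrs,bjxi,gee] add [rmvzb,betu] -> 10 lines: ottfa bvwpm cer hqpu aemk kqzvn rmvzb betu sik whwg
Hunk 2: at line 3 remove [hqpu] add [rkd,vze] -> 11 lines: ottfa bvwpm cer rkd vze aemk kqzvn rmvzb betu sik whwg
Hunk 3: at line 2 remove [rkd,vze] add [pqi,xbm] -> 11 lines: ottfa bvwpm cer pqi xbm aemk kqzvn rmvzb betu sik whwg
Hunk 4: at line 3 remove [pqi,xbm,aemk] add [tnvad,znccx] -> 10 lines: ottfa bvwpm cer tnvad znccx kqzvn rmvzb betu sik whwg
Hunk 5: at line 2 remove [tnvad,znccx,kqzvn] add [skmkj,lvt] -> 9 lines: ottfa bvwpm cer skmkj lvt rmvzb betu sik whwg
Hunk 6: at line 4 remove [rmvzb,betu] add [sxgq,dnb] -> 9 lines: ottfa bvwpm cer skmkj lvt sxgq dnb sik whwg
Hunk 7: at line 6 remove [dnb,sik] add [qsel,cigzy,cqymh] -> 10 lines: ottfa bvwpm cer skmkj lvt sxgq qsel cigzy cqymh whwg
Final line 2: bvwpm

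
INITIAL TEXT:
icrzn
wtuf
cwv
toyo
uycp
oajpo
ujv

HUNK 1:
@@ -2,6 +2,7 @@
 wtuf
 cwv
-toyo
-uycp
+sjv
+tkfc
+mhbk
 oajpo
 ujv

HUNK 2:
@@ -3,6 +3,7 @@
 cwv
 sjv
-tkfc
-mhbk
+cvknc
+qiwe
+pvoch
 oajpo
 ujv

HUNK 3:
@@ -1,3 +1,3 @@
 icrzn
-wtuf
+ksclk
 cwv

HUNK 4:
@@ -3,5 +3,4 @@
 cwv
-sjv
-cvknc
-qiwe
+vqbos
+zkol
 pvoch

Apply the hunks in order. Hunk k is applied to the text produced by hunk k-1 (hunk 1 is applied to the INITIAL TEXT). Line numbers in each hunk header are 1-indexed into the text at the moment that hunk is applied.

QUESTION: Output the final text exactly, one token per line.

Hunk 1: at line 2 remove [toyo,uycp] add [sjv,tkfc,mhbk] -> 8 lines: icrzn wtuf cwv sjv tkfc mhbk oajpo ujv
Hunk 2: at line 3 remove [tkfc,mhbk] add [cvknc,qiwe,pvoch] -> 9 lines: icrzn wtuf cwv sjv cvknc qiwe pvoch oajpo ujv
Hunk 3: at line 1 remove [wtuf] add [ksclk] -> 9 lines: icrzn ksclk cwv sjv cvknc qiwe pvoch oajpo ujv
Hunk 4: at line 3 remove [sjv,cvknc,qiwe] add [vqbos,zkol] -> 8 lines: icrzn ksclk cwv vqbos zkol pvoch oajpo ujv

Answer: icrzn
ksclk
cwv
vqbos
zkol
pvoch
oajpo
ujv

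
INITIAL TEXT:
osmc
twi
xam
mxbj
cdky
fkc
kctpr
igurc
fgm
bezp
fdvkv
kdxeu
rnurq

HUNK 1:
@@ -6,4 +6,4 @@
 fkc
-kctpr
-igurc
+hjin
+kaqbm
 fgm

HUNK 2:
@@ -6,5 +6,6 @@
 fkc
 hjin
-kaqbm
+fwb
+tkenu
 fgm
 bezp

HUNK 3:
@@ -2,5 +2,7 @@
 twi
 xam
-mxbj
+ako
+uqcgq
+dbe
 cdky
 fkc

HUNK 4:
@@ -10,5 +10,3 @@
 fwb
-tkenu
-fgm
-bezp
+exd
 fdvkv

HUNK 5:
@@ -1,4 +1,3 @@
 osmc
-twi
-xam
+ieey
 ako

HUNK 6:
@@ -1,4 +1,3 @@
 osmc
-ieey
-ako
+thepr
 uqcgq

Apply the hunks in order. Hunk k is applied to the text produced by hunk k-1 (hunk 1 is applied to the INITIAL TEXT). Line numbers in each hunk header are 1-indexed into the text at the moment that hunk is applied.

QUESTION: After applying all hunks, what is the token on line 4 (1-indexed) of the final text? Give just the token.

Hunk 1: at line 6 remove [kctpr,igurc] add [hjin,kaqbm] -> 13 lines: osmc twi xam mxbj cdky fkc hjin kaqbm fgm bezp fdvkv kdxeu rnurq
Hunk 2: at line 6 remove [kaqbm] add [fwb,tkenu] -> 14 lines: osmc twi xam mxbj cdky fkc hjin fwb tkenu fgm bezp fdvkv kdxeu rnurq
Hunk 3: at line 2 remove [mxbj] add [ako,uqcgq,dbe] -> 16 lines: osmc twi xam ako uqcgq dbe cdky fkc hjin fwb tkenu fgm bezp fdvkv kdxeu rnurq
Hunk 4: at line 10 remove [tkenu,fgm,bezp] add [exd] -> 14 lines: osmc twi xam ako uqcgq dbe cdky fkc hjin fwb exd fdvkv kdxeu rnurq
Hunk 5: at line 1 remove [twi,xam] add [ieey] -> 13 lines: osmc ieey ako uqcgq dbe cdky fkc hjin fwb exd fdvkv kdxeu rnurq
Hunk 6: at line 1 remove [ieey,ako] add [thepr] -> 12 lines: osmc thepr uqcgq dbe cdky fkc hjin fwb exd fdvkv kdxeu rnurq
Final line 4: dbe

Answer: dbe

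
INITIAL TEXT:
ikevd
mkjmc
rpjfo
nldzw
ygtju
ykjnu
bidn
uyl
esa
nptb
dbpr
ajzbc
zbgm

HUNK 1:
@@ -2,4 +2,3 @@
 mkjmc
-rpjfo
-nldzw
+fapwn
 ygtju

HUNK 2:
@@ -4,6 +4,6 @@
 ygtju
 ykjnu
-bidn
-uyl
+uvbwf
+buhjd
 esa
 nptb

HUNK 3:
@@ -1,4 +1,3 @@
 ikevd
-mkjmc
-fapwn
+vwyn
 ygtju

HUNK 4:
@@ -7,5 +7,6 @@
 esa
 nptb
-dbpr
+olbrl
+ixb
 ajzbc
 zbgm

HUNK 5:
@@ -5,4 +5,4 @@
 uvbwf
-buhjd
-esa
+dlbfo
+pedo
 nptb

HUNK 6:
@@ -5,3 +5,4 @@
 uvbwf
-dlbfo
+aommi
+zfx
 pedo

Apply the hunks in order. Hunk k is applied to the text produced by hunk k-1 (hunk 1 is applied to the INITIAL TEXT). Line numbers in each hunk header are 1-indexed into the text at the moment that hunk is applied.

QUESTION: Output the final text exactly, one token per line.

Hunk 1: at line 2 remove [rpjfo,nldzw] add [fapwn] -> 12 lines: ikevd mkjmc fapwn ygtju ykjnu bidn uyl esa nptb dbpr ajzbc zbgm
Hunk 2: at line 4 remove [bidn,uyl] add [uvbwf,buhjd] -> 12 lines: ikevd mkjmc fapwn ygtju ykjnu uvbwf buhjd esa nptb dbpr ajzbc zbgm
Hunk 3: at line 1 remove [mkjmc,fapwn] add [vwyn] -> 11 lines: ikevd vwyn ygtju ykjnu uvbwf buhjd esa nptb dbpr ajzbc zbgm
Hunk 4: at line 7 remove [dbpr] add [olbrl,ixb] -> 12 lines: ikevd vwyn ygtju ykjnu uvbwf buhjd esa nptb olbrl ixb ajzbc zbgm
Hunk 5: at line 5 remove [buhjd,esa] add [dlbfo,pedo] -> 12 lines: ikevd vwyn ygtju ykjnu uvbwf dlbfo pedo nptb olbrl ixb ajzbc zbgm
Hunk 6: at line 5 remove [dlbfo] add [aommi,zfx] -> 13 lines: ikevd vwyn ygtju ykjnu uvbwf aommi zfx pedo nptb olbrl ixb ajzbc zbgm

Answer: ikevd
vwyn
ygtju
ykjnu
uvbwf
aommi
zfx
pedo
nptb
olbrl
ixb
ajzbc
zbgm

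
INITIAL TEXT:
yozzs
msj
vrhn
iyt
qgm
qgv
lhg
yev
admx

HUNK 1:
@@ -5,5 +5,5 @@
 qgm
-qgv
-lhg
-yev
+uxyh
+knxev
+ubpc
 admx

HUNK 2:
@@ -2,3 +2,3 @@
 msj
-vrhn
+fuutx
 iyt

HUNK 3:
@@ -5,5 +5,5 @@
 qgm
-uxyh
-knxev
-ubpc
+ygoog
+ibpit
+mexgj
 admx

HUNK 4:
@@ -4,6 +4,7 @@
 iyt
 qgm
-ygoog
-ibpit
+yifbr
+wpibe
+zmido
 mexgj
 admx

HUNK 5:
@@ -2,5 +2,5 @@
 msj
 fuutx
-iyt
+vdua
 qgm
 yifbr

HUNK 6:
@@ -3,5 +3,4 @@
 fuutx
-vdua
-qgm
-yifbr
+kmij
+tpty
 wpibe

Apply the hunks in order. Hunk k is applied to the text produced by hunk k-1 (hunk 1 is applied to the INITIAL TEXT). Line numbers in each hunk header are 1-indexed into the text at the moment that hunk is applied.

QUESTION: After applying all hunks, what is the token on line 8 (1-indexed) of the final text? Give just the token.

Hunk 1: at line 5 remove [qgv,lhg,yev] add [uxyh,knxev,ubpc] -> 9 lines: yozzs msj vrhn iyt qgm uxyh knxev ubpc admx
Hunk 2: at line 2 remove [vrhn] add [fuutx] -> 9 lines: yozzs msj fuutx iyt qgm uxyh knxev ubpc admx
Hunk 3: at line 5 remove [uxyh,knxev,ubpc] add [ygoog,ibpit,mexgj] -> 9 lines: yozzs msj fuutx iyt qgm ygoog ibpit mexgj admx
Hunk 4: at line 4 remove [ygoog,ibpit] add [yifbr,wpibe,zmido] -> 10 lines: yozzs msj fuutx iyt qgm yifbr wpibe zmido mexgj admx
Hunk 5: at line 2 remove [iyt] add [vdua] -> 10 lines: yozzs msj fuutx vdua qgm yifbr wpibe zmido mexgj admx
Hunk 6: at line 3 remove [vdua,qgm,yifbr] add [kmij,tpty] -> 9 lines: yozzs msj fuutx kmij tpty wpibe zmido mexgj admx
Final line 8: mexgj

Answer: mexgj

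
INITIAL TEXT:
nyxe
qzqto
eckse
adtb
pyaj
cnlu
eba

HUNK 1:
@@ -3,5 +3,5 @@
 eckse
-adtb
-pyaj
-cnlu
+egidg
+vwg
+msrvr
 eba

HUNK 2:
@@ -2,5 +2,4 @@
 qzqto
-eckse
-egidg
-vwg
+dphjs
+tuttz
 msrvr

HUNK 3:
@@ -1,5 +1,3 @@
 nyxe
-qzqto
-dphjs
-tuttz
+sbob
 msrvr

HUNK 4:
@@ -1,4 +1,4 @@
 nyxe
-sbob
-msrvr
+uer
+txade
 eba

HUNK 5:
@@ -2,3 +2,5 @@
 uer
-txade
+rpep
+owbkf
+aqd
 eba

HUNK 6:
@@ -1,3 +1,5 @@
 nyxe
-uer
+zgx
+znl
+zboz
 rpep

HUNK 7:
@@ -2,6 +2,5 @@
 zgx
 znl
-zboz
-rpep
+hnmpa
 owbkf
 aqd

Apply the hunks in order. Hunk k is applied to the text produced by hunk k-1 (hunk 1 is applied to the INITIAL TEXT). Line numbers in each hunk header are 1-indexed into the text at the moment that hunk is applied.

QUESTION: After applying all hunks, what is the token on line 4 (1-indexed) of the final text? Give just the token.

Hunk 1: at line 3 remove [adtb,pyaj,cnlu] add [egidg,vwg,msrvr] -> 7 lines: nyxe qzqto eckse egidg vwg msrvr eba
Hunk 2: at line 2 remove [eckse,egidg,vwg] add [dphjs,tuttz] -> 6 lines: nyxe qzqto dphjs tuttz msrvr eba
Hunk 3: at line 1 remove [qzqto,dphjs,tuttz] add [sbob] -> 4 lines: nyxe sbob msrvr eba
Hunk 4: at line 1 remove [sbob,msrvr] add [uer,txade] -> 4 lines: nyxe uer txade eba
Hunk 5: at line 2 remove [txade] add [rpep,owbkf,aqd] -> 6 lines: nyxe uer rpep owbkf aqd eba
Hunk 6: at line 1 remove [uer] add [zgx,znl,zboz] -> 8 lines: nyxe zgx znl zboz rpep owbkf aqd eba
Hunk 7: at line 2 remove [zboz,rpep] add [hnmpa] -> 7 lines: nyxe zgx znl hnmpa owbkf aqd eba
Final line 4: hnmpa

Answer: hnmpa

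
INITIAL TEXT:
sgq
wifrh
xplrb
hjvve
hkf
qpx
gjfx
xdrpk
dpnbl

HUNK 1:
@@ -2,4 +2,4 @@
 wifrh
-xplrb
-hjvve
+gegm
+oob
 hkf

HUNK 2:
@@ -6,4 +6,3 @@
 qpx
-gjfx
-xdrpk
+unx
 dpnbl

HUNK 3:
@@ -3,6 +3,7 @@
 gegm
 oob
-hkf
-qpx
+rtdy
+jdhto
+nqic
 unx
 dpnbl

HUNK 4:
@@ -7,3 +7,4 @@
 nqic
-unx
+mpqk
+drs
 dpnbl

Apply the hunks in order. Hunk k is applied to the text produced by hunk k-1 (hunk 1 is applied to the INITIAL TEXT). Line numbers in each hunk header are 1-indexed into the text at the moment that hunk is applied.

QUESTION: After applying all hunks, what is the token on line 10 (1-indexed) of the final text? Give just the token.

Hunk 1: at line 2 remove [xplrb,hjvve] add [gegm,oob] -> 9 lines: sgq wifrh gegm oob hkf qpx gjfx xdrpk dpnbl
Hunk 2: at line 6 remove [gjfx,xdrpk] add [unx] -> 8 lines: sgq wifrh gegm oob hkf qpx unx dpnbl
Hunk 3: at line 3 remove [hkf,qpx] add [rtdy,jdhto,nqic] -> 9 lines: sgq wifrh gegm oob rtdy jdhto nqic unx dpnbl
Hunk 4: at line 7 remove [unx] add [mpqk,drs] -> 10 lines: sgq wifrh gegm oob rtdy jdhto nqic mpqk drs dpnbl
Final line 10: dpnbl

Answer: dpnbl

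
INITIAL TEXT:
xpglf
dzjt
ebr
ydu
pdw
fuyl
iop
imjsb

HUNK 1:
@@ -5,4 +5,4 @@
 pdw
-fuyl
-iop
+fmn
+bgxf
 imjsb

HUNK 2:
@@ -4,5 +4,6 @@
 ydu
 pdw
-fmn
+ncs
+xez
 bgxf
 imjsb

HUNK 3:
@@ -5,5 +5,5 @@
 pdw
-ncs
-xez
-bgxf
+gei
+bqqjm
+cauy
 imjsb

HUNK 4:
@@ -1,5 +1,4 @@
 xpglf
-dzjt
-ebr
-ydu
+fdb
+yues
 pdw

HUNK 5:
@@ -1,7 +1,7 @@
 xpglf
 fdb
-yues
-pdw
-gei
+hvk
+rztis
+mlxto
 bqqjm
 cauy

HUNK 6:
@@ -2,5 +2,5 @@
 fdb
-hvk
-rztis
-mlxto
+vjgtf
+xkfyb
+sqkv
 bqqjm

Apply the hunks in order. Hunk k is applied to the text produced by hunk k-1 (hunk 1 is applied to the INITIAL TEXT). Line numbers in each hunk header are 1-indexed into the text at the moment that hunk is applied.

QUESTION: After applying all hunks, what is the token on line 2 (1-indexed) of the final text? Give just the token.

Answer: fdb

Derivation:
Hunk 1: at line 5 remove [fuyl,iop] add [fmn,bgxf] -> 8 lines: xpglf dzjt ebr ydu pdw fmn bgxf imjsb
Hunk 2: at line 4 remove [fmn] add [ncs,xez] -> 9 lines: xpglf dzjt ebr ydu pdw ncs xez bgxf imjsb
Hunk 3: at line 5 remove [ncs,xez,bgxf] add [gei,bqqjm,cauy] -> 9 lines: xpglf dzjt ebr ydu pdw gei bqqjm cauy imjsb
Hunk 4: at line 1 remove [dzjt,ebr,ydu] add [fdb,yues] -> 8 lines: xpglf fdb yues pdw gei bqqjm cauy imjsb
Hunk 5: at line 1 remove [yues,pdw,gei] add [hvk,rztis,mlxto] -> 8 lines: xpglf fdb hvk rztis mlxto bqqjm cauy imjsb
Hunk 6: at line 2 remove [hvk,rztis,mlxto] add [vjgtf,xkfyb,sqkv] -> 8 lines: xpglf fdb vjgtf xkfyb sqkv bqqjm cauy imjsb
Final line 2: fdb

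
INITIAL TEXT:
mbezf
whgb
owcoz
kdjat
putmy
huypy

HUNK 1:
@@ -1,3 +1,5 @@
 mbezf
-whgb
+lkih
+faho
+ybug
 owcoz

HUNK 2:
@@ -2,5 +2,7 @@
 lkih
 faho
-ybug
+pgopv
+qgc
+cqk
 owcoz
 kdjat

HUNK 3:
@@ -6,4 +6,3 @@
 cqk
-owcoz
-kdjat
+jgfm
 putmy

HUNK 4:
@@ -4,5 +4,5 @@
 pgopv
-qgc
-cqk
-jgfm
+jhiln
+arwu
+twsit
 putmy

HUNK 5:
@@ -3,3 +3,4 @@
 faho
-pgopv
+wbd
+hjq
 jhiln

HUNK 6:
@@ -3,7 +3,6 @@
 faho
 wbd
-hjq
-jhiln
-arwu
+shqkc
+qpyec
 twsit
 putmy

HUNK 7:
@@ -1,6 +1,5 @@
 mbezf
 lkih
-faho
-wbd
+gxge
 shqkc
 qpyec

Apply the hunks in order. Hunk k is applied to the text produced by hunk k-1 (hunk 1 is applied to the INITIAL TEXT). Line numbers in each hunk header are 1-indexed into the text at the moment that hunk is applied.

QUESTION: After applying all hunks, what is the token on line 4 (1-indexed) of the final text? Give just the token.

Answer: shqkc

Derivation:
Hunk 1: at line 1 remove [whgb] add [lkih,faho,ybug] -> 8 lines: mbezf lkih faho ybug owcoz kdjat putmy huypy
Hunk 2: at line 2 remove [ybug] add [pgopv,qgc,cqk] -> 10 lines: mbezf lkih faho pgopv qgc cqk owcoz kdjat putmy huypy
Hunk 3: at line 6 remove [owcoz,kdjat] add [jgfm] -> 9 lines: mbezf lkih faho pgopv qgc cqk jgfm putmy huypy
Hunk 4: at line 4 remove [qgc,cqk,jgfm] add [jhiln,arwu,twsit] -> 9 lines: mbezf lkih faho pgopv jhiln arwu twsit putmy huypy
Hunk 5: at line 3 remove [pgopv] add [wbd,hjq] -> 10 lines: mbezf lkih faho wbd hjq jhiln arwu twsit putmy huypy
Hunk 6: at line 3 remove [hjq,jhiln,arwu] add [shqkc,qpyec] -> 9 lines: mbezf lkih faho wbd shqkc qpyec twsit putmy huypy
Hunk 7: at line 1 remove [faho,wbd] add [gxge] -> 8 lines: mbezf lkih gxge shqkc qpyec twsit putmy huypy
Final line 4: shqkc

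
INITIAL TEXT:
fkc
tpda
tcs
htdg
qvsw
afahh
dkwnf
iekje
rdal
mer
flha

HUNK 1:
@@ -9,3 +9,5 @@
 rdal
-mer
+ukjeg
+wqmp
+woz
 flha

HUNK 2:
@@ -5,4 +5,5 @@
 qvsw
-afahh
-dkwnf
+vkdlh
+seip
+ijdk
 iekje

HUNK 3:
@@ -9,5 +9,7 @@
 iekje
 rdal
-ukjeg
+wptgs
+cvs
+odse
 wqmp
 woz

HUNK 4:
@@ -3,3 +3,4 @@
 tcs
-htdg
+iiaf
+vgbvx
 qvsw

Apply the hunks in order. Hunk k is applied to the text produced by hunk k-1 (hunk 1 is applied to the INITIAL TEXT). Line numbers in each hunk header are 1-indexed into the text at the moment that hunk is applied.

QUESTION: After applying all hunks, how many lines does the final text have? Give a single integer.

Hunk 1: at line 9 remove [mer] add [ukjeg,wqmp,woz] -> 13 lines: fkc tpda tcs htdg qvsw afahh dkwnf iekje rdal ukjeg wqmp woz flha
Hunk 2: at line 5 remove [afahh,dkwnf] add [vkdlh,seip,ijdk] -> 14 lines: fkc tpda tcs htdg qvsw vkdlh seip ijdk iekje rdal ukjeg wqmp woz flha
Hunk 3: at line 9 remove [ukjeg] add [wptgs,cvs,odse] -> 16 lines: fkc tpda tcs htdg qvsw vkdlh seip ijdk iekje rdal wptgs cvs odse wqmp woz flha
Hunk 4: at line 3 remove [htdg] add [iiaf,vgbvx] -> 17 lines: fkc tpda tcs iiaf vgbvx qvsw vkdlh seip ijdk iekje rdal wptgs cvs odse wqmp woz flha
Final line count: 17

Answer: 17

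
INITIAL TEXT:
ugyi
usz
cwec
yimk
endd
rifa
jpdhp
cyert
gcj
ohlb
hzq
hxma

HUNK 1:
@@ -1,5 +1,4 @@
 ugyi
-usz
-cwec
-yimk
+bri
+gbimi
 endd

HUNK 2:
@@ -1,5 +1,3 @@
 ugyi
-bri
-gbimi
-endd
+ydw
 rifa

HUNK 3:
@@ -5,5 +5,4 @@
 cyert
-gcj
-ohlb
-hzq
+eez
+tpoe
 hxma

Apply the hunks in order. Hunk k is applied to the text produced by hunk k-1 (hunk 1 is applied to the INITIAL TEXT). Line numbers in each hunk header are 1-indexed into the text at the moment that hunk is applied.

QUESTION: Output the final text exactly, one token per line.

Answer: ugyi
ydw
rifa
jpdhp
cyert
eez
tpoe
hxma

Derivation:
Hunk 1: at line 1 remove [usz,cwec,yimk] add [bri,gbimi] -> 11 lines: ugyi bri gbimi endd rifa jpdhp cyert gcj ohlb hzq hxma
Hunk 2: at line 1 remove [bri,gbimi,endd] add [ydw] -> 9 lines: ugyi ydw rifa jpdhp cyert gcj ohlb hzq hxma
Hunk 3: at line 5 remove [gcj,ohlb,hzq] add [eez,tpoe] -> 8 lines: ugyi ydw rifa jpdhp cyert eez tpoe hxma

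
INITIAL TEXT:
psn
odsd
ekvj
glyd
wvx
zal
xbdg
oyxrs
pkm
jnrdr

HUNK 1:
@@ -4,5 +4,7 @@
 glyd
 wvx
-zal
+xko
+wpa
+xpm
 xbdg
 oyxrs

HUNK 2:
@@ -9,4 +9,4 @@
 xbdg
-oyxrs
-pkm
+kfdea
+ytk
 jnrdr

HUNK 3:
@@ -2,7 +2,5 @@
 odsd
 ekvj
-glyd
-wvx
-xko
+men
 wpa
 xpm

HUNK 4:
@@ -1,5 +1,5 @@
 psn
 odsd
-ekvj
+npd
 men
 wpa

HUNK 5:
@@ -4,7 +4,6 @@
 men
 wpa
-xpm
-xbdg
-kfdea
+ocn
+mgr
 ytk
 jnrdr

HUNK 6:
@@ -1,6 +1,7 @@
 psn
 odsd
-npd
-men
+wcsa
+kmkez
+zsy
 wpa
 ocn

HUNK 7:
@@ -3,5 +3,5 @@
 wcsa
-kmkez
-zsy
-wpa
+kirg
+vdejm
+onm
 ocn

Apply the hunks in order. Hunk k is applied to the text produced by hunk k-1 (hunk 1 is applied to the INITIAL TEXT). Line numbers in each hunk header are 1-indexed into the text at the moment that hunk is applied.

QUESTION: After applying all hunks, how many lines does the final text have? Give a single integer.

Answer: 10

Derivation:
Hunk 1: at line 4 remove [zal] add [xko,wpa,xpm] -> 12 lines: psn odsd ekvj glyd wvx xko wpa xpm xbdg oyxrs pkm jnrdr
Hunk 2: at line 9 remove [oyxrs,pkm] add [kfdea,ytk] -> 12 lines: psn odsd ekvj glyd wvx xko wpa xpm xbdg kfdea ytk jnrdr
Hunk 3: at line 2 remove [glyd,wvx,xko] add [men] -> 10 lines: psn odsd ekvj men wpa xpm xbdg kfdea ytk jnrdr
Hunk 4: at line 1 remove [ekvj] add [npd] -> 10 lines: psn odsd npd men wpa xpm xbdg kfdea ytk jnrdr
Hunk 5: at line 4 remove [xpm,xbdg,kfdea] add [ocn,mgr] -> 9 lines: psn odsd npd men wpa ocn mgr ytk jnrdr
Hunk 6: at line 1 remove [npd,men] add [wcsa,kmkez,zsy] -> 10 lines: psn odsd wcsa kmkez zsy wpa ocn mgr ytk jnrdr
Hunk 7: at line 3 remove [kmkez,zsy,wpa] add [kirg,vdejm,onm] -> 10 lines: psn odsd wcsa kirg vdejm onm ocn mgr ytk jnrdr
Final line count: 10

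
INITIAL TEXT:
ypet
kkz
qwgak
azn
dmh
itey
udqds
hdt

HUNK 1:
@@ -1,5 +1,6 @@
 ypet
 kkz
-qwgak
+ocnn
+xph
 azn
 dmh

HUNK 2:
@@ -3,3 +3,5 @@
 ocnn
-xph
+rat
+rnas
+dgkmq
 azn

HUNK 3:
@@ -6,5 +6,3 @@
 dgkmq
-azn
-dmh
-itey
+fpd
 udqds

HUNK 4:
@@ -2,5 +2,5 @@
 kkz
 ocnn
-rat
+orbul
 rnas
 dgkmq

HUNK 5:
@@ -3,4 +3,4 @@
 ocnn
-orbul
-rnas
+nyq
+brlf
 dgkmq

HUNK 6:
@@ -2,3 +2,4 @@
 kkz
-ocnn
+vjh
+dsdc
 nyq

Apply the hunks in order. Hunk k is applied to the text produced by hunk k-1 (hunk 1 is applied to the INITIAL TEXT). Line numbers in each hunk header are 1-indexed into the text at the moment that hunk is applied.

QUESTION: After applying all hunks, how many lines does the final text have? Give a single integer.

Hunk 1: at line 1 remove [qwgak] add [ocnn,xph] -> 9 lines: ypet kkz ocnn xph azn dmh itey udqds hdt
Hunk 2: at line 3 remove [xph] add [rat,rnas,dgkmq] -> 11 lines: ypet kkz ocnn rat rnas dgkmq azn dmh itey udqds hdt
Hunk 3: at line 6 remove [azn,dmh,itey] add [fpd] -> 9 lines: ypet kkz ocnn rat rnas dgkmq fpd udqds hdt
Hunk 4: at line 2 remove [rat] add [orbul] -> 9 lines: ypet kkz ocnn orbul rnas dgkmq fpd udqds hdt
Hunk 5: at line 3 remove [orbul,rnas] add [nyq,brlf] -> 9 lines: ypet kkz ocnn nyq brlf dgkmq fpd udqds hdt
Hunk 6: at line 2 remove [ocnn] add [vjh,dsdc] -> 10 lines: ypet kkz vjh dsdc nyq brlf dgkmq fpd udqds hdt
Final line count: 10

Answer: 10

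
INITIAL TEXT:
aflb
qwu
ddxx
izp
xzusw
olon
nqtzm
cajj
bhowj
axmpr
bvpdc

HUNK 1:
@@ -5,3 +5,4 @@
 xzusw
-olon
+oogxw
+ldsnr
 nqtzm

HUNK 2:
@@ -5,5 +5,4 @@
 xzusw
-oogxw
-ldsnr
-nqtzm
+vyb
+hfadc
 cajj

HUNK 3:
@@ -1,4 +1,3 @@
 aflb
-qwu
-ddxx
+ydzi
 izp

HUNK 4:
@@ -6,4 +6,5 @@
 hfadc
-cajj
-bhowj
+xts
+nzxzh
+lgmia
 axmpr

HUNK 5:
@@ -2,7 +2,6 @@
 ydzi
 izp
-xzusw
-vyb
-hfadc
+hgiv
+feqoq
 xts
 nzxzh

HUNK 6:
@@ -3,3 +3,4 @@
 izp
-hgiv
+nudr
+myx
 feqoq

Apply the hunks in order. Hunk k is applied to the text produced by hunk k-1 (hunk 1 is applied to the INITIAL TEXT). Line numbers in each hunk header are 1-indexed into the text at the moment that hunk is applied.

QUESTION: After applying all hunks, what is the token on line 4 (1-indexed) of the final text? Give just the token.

Answer: nudr

Derivation:
Hunk 1: at line 5 remove [olon] add [oogxw,ldsnr] -> 12 lines: aflb qwu ddxx izp xzusw oogxw ldsnr nqtzm cajj bhowj axmpr bvpdc
Hunk 2: at line 5 remove [oogxw,ldsnr,nqtzm] add [vyb,hfadc] -> 11 lines: aflb qwu ddxx izp xzusw vyb hfadc cajj bhowj axmpr bvpdc
Hunk 3: at line 1 remove [qwu,ddxx] add [ydzi] -> 10 lines: aflb ydzi izp xzusw vyb hfadc cajj bhowj axmpr bvpdc
Hunk 4: at line 6 remove [cajj,bhowj] add [xts,nzxzh,lgmia] -> 11 lines: aflb ydzi izp xzusw vyb hfadc xts nzxzh lgmia axmpr bvpdc
Hunk 5: at line 2 remove [xzusw,vyb,hfadc] add [hgiv,feqoq] -> 10 lines: aflb ydzi izp hgiv feqoq xts nzxzh lgmia axmpr bvpdc
Hunk 6: at line 3 remove [hgiv] add [nudr,myx] -> 11 lines: aflb ydzi izp nudr myx feqoq xts nzxzh lgmia axmpr bvpdc
Final line 4: nudr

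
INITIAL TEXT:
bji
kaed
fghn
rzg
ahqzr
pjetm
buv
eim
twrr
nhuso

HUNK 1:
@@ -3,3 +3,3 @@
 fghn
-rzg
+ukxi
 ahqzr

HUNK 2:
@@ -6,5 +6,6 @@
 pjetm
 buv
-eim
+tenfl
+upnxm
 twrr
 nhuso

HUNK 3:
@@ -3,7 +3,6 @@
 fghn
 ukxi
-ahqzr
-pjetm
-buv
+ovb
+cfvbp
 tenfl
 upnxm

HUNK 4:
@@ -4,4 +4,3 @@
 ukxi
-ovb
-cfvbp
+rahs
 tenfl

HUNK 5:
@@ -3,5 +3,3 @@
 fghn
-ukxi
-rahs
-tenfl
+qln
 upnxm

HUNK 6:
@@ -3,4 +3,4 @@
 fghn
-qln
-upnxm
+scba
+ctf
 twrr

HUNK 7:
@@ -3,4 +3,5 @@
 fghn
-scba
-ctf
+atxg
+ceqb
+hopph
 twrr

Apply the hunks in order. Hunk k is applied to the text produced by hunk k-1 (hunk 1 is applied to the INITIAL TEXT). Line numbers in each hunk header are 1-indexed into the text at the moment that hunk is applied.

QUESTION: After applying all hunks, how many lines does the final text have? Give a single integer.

Answer: 8

Derivation:
Hunk 1: at line 3 remove [rzg] add [ukxi] -> 10 lines: bji kaed fghn ukxi ahqzr pjetm buv eim twrr nhuso
Hunk 2: at line 6 remove [eim] add [tenfl,upnxm] -> 11 lines: bji kaed fghn ukxi ahqzr pjetm buv tenfl upnxm twrr nhuso
Hunk 3: at line 3 remove [ahqzr,pjetm,buv] add [ovb,cfvbp] -> 10 lines: bji kaed fghn ukxi ovb cfvbp tenfl upnxm twrr nhuso
Hunk 4: at line 4 remove [ovb,cfvbp] add [rahs] -> 9 lines: bji kaed fghn ukxi rahs tenfl upnxm twrr nhuso
Hunk 5: at line 3 remove [ukxi,rahs,tenfl] add [qln] -> 7 lines: bji kaed fghn qln upnxm twrr nhuso
Hunk 6: at line 3 remove [qln,upnxm] add [scba,ctf] -> 7 lines: bji kaed fghn scba ctf twrr nhuso
Hunk 7: at line 3 remove [scba,ctf] add [atxg,ceqb,hopph] -> 8 lines: bji kaed fghn atxg ceqb hopph twrr nhuso
Final line count: 8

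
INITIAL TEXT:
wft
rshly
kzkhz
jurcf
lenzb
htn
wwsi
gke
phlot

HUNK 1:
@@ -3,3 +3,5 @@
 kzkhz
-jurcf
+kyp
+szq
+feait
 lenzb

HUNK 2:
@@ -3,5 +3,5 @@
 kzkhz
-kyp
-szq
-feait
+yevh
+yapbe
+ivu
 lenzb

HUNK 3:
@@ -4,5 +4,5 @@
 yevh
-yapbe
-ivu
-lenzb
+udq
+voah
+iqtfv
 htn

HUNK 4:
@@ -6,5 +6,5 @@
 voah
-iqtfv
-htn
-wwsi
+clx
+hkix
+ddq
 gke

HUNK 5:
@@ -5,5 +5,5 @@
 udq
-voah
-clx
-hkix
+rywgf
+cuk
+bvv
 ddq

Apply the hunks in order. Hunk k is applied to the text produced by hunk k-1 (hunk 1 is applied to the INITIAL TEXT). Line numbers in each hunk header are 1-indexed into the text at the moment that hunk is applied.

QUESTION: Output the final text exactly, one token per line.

Hunk 1: at line 3 remove [jurcf] add [kyp,szq,feait] -> 11 lines: wft rshly kzkhz kyp szq feait lenzb htn wwsi gke phlot
Hunk 2: at line 3 remove [kyp,szq,feait] add [yevh,yapbe,ivu] -> 11 lines: wft rshly kzkhz yevh yapbe ivu lenzb htn wwsi gke phlot
Hunk 3: at line 4 remove [yapbe,ivu,lenzb] add [udq,voah,iqtfv] -> 11 lines: wft rshly kzkhz yevh udq voah iqtfv htn wwsi gke phlot
Hunk 4: at line 6 remove [iqtfv,htn,wwsi] add [clx,hkix,ddq] -> 11 lines: wft rshly kzkhz yevh udq voah clx hkix ddq gke phlot
Hunk 5: at line 5 remove [voah,clx,hkix] add [rywgf,cuk,bvv] -> 11 lines: wft rshly kzkhz yevh udq rywgf cuk bvv ddq gke phlot

Answer: wft
rshly
kzkhz
yevh
udq
rywgf
cuk
bvv
ddq
gke
phlot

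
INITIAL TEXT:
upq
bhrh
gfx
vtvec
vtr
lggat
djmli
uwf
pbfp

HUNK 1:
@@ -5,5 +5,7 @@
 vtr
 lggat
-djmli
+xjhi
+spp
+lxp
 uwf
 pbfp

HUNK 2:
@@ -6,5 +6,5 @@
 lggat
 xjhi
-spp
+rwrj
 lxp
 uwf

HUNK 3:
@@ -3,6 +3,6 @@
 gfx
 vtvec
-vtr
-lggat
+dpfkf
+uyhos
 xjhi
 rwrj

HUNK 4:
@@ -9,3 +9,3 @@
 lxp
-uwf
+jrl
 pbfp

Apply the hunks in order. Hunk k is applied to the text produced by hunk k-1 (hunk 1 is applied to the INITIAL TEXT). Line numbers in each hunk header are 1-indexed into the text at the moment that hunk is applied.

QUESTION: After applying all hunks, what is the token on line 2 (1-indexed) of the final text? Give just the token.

Answer: bhrh

Derivation:
Hunk 1: at line 5 remove [djmli] add [xjhi,spp,lxp] -> 11 lines: upq bhrh gfx vtvec vtr lggat xjhi spp lxp uwf pbfp
Hunk 2: at line 6 remove [spp] add [rwrj] -> 11 lines: upq bhrh gfx vtvec vtr lggat xjhi rwrj lxp uwf pbfp
Hunk 3: at line 3 remove [vtr,lggat] add [dpfkf,uyhos] -> 11 lines: upq bhrh gfx vtvec dpfkf uyhos xjhi rwrj lxp uwf pbfp
Hunk 4: at line 9 remove [uwf] add [jrl] -> 11 lines: upq bhrh gfx vtvec dpfkf uyhos xjhi rwrj lxp jrl pbfp
Final line 2: bhrh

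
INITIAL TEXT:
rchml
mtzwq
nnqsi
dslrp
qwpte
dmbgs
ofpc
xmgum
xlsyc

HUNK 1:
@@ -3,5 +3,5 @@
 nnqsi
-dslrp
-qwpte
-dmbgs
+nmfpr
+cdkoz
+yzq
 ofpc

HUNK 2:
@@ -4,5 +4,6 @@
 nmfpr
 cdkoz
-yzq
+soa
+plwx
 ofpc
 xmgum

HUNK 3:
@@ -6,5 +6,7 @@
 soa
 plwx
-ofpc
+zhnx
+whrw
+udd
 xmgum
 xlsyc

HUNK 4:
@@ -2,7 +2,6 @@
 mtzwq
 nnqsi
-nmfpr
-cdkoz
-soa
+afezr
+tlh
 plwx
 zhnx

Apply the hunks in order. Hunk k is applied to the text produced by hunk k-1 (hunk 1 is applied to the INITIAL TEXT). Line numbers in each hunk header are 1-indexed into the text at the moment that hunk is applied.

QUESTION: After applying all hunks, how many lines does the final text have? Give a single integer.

Hunk 1: at line 3 remove [dslrp,qwpte,dmbgs] add [nmfpr,cdkoz,yzq] -> 9 lines: rchml mtzwq nnqsi nmfpr cdkoz yzq ofpc xmgum xlsyc
Hunk 2: at line 4 remove [yzq] add [soa,plwx] -> 10 lines: rchml mtzwq nnqsi nmfpr cdkoz soa plwx ofpc xmgum xlsyc
Hunk 3: at line 6 remove [ofpc] add [zhnx,whrw,udd] -> 12 lines: rchml mtzwq nnqsi nmfpr cdkoz soa plwx zhnx whrw udd xmgum xlsyc
Hunk 4: at line 2 remove [nmfpr,cdkoz,soa] add [afezr,tlh] -> 11 lines: rchml mtzwq nnqsi afezr tlh plwx zhnx whrw udd xmgum xlsyc
Final line count: 11

Answer: 11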